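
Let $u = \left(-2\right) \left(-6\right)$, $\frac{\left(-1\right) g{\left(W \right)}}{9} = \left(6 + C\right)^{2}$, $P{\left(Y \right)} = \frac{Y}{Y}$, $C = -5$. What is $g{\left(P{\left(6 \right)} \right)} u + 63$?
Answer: $-45$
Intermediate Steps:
$P{\left(Y \right)} = 1$
$g{\left(W \right)} = -9$ ($g{\left(W \right)} = - 9 \left(6 - 5\right)^{2} = - 9 \cdot 1^{2} = \left(-9\right) 1 = -9$)
$u = 12$
$g{\left(P{\left(6 \right)} \right)} u + 63 = \left(-9\right) 12 + 63 = -108 + 63 = -45$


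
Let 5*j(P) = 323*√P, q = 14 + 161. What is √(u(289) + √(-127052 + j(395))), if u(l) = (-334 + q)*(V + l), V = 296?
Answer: √(-2325375 + 5*√5*√(-635260 + 323*√395))/5 ≈ 0.5814 + 304.98*I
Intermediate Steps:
q = 175
u(l) = -47064 - 159*l (u(l) = (-334 + 175)*(296 + l) = -159*(296 + l) = -47064 - 159*l)
j(P) = 323*√P/5 (j(P) = (323*√P)/5 = 323*√P/5)
√(u(289) + √(-127052 + j(395))) = √((-47064 - 159*289) + √(-127052 + 323*√395/5)) = √((-47064 - 45951) + √(-127052 + 323*√395/5)) = √(-93015 + √(-127052 + 323*√395/5))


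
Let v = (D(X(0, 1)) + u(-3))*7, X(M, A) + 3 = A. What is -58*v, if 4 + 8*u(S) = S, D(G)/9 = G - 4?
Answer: 89117/4 ≈ 22279.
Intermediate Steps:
X(M, A) = -3 + A
D(G) = -36 + 9*G (D(G) = 9*(G - 4) = 9*(-4 + G) = -36 + 9*G)
u(S) = -½ + S/8
v = -3073/8 (v = ((-36 + 9*(-3 + 1)) + (-½ + (⅛)*(-3)))*7 = ((-36 + 9*(-2)) + (-½ - 3/8))*7 = ((-36 - 18) - 7/8)*7 = (-54 - 7/8)*7 = -439/8*7 = -3073/8 ≈ -384.13)
-58*v = -58*(-3073/8) = 89117/4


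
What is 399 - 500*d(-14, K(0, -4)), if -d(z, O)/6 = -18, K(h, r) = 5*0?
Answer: -53601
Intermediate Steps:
K(h, r) = 0
d(z, O) = 108 (d(z, O) = -6*(-18) = 108)
399 - 500*d(-14, K(0, -4)) = 399 - 500*108 = 399 - 54000 = -53601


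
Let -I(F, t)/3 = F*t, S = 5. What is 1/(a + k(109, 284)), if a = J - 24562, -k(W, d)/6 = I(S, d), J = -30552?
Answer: -1/29554 ≈ -3.3836e-5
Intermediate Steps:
I(F, t) = -3*F*t
k(W, d) = 90*d (k(W, d) = -(-18)*5*d = -(-90)*d = 90*d)
a = -55114 (a = -30552 - 24562 = -55114)
1/(a + k(109, 284)) = 1/(-55114 + 90*284) = 1/(-55114 + 25560) = 1/(-29554) = -1/29554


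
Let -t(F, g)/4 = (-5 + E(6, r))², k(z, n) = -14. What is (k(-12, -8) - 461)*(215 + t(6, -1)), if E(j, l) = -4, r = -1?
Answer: 51775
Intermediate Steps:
t(F, g) = -324 (t(F, g) = -4*(-5 - 4)² = -4*(-9)² = -4*81 = -324)
(k(-12, -8) - 461)*(215 + t(6, -1)) = (-14 - 461)*(215 - 324) = -475*(-109) = 51775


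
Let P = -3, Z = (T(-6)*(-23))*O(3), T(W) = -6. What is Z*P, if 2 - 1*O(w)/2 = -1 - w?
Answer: -4968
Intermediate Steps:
O(w) = 6 + 2*w (O(w) = 4 - 2*(-1 - w) = 4 + (2 + 2*w) = 6 + 2*w)
Z = 1656 (Z = (-6*(-23))*(6 + 2*3) = 138*(6 + 6) = 138*12 = 1656)
Z*P = 1656*(-3) = -4968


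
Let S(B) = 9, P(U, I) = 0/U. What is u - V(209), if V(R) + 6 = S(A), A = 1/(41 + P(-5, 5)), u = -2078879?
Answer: -2078882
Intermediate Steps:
P(U, I) = 0
A = 1/41 (A = 1/(41 + 0) = 1/41 ≈ 0.024390)
V(R) = 3 (V(R) = -6 + 9 = 3)
u - V(209) = -2078879 - 1*3 = -2078879 - 3 = -2078882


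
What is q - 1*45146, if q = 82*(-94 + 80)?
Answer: -46294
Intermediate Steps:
q = -1148 (q = 82*(-14) = -1148)
q - 1*45146 = -1148 - 1*45146 = -1148 - 45146 = -46294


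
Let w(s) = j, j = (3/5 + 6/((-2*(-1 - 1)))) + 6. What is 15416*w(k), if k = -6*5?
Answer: 624348/5 ≈ 1.2487e+5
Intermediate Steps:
k = -30
j = 81/10 (j = (3*(1/5) + 6/((-2*(-2)))) + 6 = (3/5 + 6/4) + 6 = (3/5 + 6*(1/4)) + 6 = (3/5 + 3/2) + 6 = 21/10 + 6 = 81/10 ≈ 8.1000)
w(s) = 81/10
15416*w(k) = 15416*(81/10) = 624348/5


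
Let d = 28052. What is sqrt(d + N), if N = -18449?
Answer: 3*sqrt(1067) ≈ 97.995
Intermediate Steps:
sqrt(d + N) = sqrt(28052 - 18449) = sqrt(9603) = 3*sqrt(1067)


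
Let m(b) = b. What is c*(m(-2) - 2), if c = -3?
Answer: 12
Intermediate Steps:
c*(m(-2) - 2) = -3*(-2 - 2) = -3*(-4) = 12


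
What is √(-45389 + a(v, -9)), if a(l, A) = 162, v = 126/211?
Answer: 7*I*√923 ≈ 212.67*I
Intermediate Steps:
v = 126/211 (v = 126*(1/211) = 126/211 ≈ 0.59716)
√(-45389 + a(v, -9)) = √(-45389 + 162) = √(-45227) = 7*I*√923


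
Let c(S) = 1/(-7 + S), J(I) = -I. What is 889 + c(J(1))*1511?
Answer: 5601/8 ≈ 700.13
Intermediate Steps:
889 + c(J(1))*1511 = 889 + 1511/(-7 - 1*1) = 889 + 1511/(-7 - 1) = 889 + 1511/(-8) = 889 - 1/8*1511 = 889 - 1511/8 = 5601/8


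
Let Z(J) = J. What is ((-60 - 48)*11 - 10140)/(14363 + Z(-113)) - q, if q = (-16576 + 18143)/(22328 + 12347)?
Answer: -145659/173375 ≈ -0.84014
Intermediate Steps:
q = 1567/34675 ≈ 0.045191
((-60 - 48)*11 - 10140)/(14363 + Z(-113)) - q = ((-60 - 48)*11 - 10140)/(14363 - 113) - 1*1567/34675 = (-108*11 - 10140)/14250 - 1567/34675 = (-1188 - 10140)*(1/14250) - 1567/34675 = -11328*1/14250 - 1567/34675 = -1888/2375 - 1567/34675 = -145659/173375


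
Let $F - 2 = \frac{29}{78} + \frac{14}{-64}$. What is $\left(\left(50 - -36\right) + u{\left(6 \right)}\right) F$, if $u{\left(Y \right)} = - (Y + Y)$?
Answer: $\frac{99419}{624} \approx 159.33$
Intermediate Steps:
$u{\left(Y \right)} = - 2 Y$
$F = \frac{2687}{1248}$ ($F = 2 + \left(\frac{29}{78} + \frac{14}{-64}\right) = 2 + \left(29 \cdot \frac{1}{78} + 14 \left(- \frac{1}{64}\right)\right) = 2 + \left(\frac{29}{78} - \frac{7}{32}\right) = 2 + \frac{191}{1248} = \frac{2687}{1248} \approx 2.153$)
$\left(\left(50 - -36\right) + u{\left(6 \right)}\right) F = \left(\left(50 - -36\right) - 12\right) \frac{2687}{1248} = \left(\left(50 + 36\right) - 12\right) \frac{2687}{1248} = \left(86 - 12\right) \frac{2687}{1248} = 74 \cdot \frac{2687}{1248} = \frac{99419}{624}$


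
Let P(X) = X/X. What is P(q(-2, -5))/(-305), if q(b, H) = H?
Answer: -1/305 ≈ -0.0032787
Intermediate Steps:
P(X) = 1
P(q(-2, -5))/(-305) = 1/(-305) = 1*(-1/305) = -1/305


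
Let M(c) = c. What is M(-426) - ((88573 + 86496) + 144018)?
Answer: -319513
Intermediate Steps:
M(-426) - ((88573 + 86496) + 144018) = -426 - ((88573 + 86496) + 144018) = -426 - (175069 + 144018) = -426 - 1*319087 = -426 - 319087 = -319513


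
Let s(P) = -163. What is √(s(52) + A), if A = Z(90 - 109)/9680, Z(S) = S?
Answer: I*√7889295/220 ≈ 12.767*I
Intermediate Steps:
A = -19/9680 (A = (90 - 109)/9680 = -19*1/9680 = -19/9680 ≈ -0.0019628)
√(s(52) + A) = √(-163 - 19/9680) = √(-1577859/9680) = I*√7889295/220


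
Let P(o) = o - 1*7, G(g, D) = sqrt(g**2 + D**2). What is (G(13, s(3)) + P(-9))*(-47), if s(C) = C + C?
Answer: 752 - 47*sqrt(205) ≈ 79.062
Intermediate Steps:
s(C) = 2*C
G(g, D) = sqrt(D**2 + g**2)
P(o) = -7 + o (P(o) = o - 7 = -7 + o)
(G(13, s(3)) + P(-9))*(-47) = (sqrt((2*3)**2 + 13**2) + (-7 - 9))*(-47) = (sqrt(6**2 + 169) - 16)*(-47) = (sqrt(36 + 169) - 16)*(-47) = (sqrt(205) - 16)*(-47) = (-16 + sqrt(205))*(-47) = 752 - 47*sqrt(205)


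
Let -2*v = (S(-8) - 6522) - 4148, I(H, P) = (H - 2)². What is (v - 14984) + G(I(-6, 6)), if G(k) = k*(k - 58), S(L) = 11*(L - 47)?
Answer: -17925/2 ≈ -8962.5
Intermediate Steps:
S(L) = -517 + 11*L (S(L) = 11*(-47 + L) = -517 + 11*L)
I(H, P) = (-2 + H)²
G(k) = k*(-58 + k)
v = 11275/2 (v = -(((-517 + 11*(-8)) - 6522) - 4148)/2 = -(((-517 - 88) - 6522) - 4148)/2 = -((-605 - 6522) - 4148)/2 = -(-7127 - 4148)/2 = -½*(-11275) = 11275/2 ≈ 5637.5)
(v - 14984) + G(I(-6, 6)) = (11275/2 - 14984) + (-2 - 6)²*(-58 + (-2 - 6)²) = -18693/2 + (-8)²*(-58 + (-8)²) = -18693/2 + 64*(-58 + 64) = -18693/2 + 64*6 = -18693/2 + 384 = -17925/2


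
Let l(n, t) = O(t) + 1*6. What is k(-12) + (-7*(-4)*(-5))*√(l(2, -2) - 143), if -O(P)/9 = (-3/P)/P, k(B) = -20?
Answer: -20 - 70*I*√521 ≈ -20.0 - 1597.8*I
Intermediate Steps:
O(P) = 27/P² (O(P) = -9*(-3/P)/P = -(-27)/P² = 27/P²)
l(n, t) = 6 + 27/t² (l(n, t) = 27/t² + 1*6 = 27/t² + 6 = 6 + 27/t²)
k(-12) + (-7*(-4)*(-5))*√(l(2, -2) - 143) = -20 + (-7*(-4)*(-5))*√((6 + 27/(-2)²) - 143) = -20 + (28*(-5))*√((6 + 27*(¼)) - 143) = -20 - 140*√((6 + 27/4) - 143) = -20 - 140*√(51/4 - 143) = -20 - 70*I*√521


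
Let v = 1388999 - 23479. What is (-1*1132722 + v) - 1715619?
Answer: -1482821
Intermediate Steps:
v = 1365520
(-1*1132722 + v) - 1715619 = (-1*1132722 + 1365520) - 1715619 = (-1132722 + 1365520) - 1715619 = 232798 - 1715619 = -1482821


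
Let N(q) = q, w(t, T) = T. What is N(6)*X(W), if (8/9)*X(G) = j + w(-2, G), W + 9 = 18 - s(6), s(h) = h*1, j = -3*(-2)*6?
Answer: 1053/4 ≈ 263.25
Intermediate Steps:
j = 36 (j = 6*6 = 36)
s(h) = h
W = 3 (W = -9 + (18 - 1*6) = -9 + (18 - 6) = -9 + 12 = 3)
X(G) = 81/2 + 9*G/8 (X(G) = 9*(36 + G)/8 = 81/2 + 9*G/8)
N(6)*X(W) = 6*(81/2 + (9/8)*3) = 6*(81/2 + 27/8) = 6*(351/8) = 1053/4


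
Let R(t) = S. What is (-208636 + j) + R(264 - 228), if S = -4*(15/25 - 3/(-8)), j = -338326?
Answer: -5469659/10 ≈ -5.4697e+5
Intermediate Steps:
S = -39/10 (S = -4*(15*(1/25) - 3*(-⅛)) = -4*(⅗ + 3/8) = -4*39/40 = -39/10 ≈ -3.9000)
R(t) = -39/10
(-208636 + j) + R(264 - 228) = (-208636 - 338326) - 39/10 = -546962 - 39/10 = -5469659/10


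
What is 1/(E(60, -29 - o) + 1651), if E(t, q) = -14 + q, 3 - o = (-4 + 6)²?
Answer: 1/1609 ≈ 0.00062150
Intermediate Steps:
o = -1 (o = 3 - (-4 + 6)² = 3 - 1*2² = 3 - 1*4 = 3 - 4 = -1)
1/(E(60, -29 - o) + 1651) = 1/((-14 + (-29 - 1*(-1))) + 1651) = 1/((-14 + (-29 + 1)) + 1651) = 1/((-14 - 28) + 1651) = 1/(-42 + 1651) = 1/1609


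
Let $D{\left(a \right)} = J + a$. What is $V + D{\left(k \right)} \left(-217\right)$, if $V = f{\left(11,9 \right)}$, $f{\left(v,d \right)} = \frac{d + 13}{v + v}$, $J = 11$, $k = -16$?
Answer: $1086$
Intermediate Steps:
$D{\left(a \right)} = 11 + a$
$f{\left(v,d \right)} = \frac{13 + d}{2 v}$
$V = 1$ ($V = \frac{13 + 9}{2 \cdot 11} = \frac{1}{2} \cdot \frac{1}{11} \cdot 22 = 1$)
$V + D{\left(k \right)} \left(-217\right) = 1 + \left(11 - 16\right) \left(-217\right) = 1 - -1085 = 1 + 1085 = 1086$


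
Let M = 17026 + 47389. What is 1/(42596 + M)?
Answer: 1/107011 ≈ 9.3448e-6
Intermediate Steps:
M = 64415
1/(42596 + M) = 1/(42596 + 64415) = 1/107011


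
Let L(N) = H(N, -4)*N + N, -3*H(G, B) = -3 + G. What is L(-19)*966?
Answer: -152950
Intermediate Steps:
H(G, B) = 1 - G/3 (H(G, B) = -(-3 + G)/3 = 1 - G/3)
L(N) = N + N*(1 - N/3) (L(N) = (1 - N/3)*N + N = N*(1 - N/3) + N = N + N*(1 - N/3))
L(-19)*966 = ((⅓)*(-19)*(6 - 1*(-19)))*966 = ((⅓)*(-19)*(6 + 19))*966 = ((⅓)*(-19)*25)*966 = -475/3*966 = -152950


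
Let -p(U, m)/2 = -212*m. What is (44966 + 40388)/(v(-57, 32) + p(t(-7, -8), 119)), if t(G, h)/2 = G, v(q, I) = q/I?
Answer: 2731328/1614535 ≈ 1.6917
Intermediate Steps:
t(G, h) = 2*G
p(U, m) = 424*m (p(U, m) = -(-424)*m = 424*m)
(44966 + 40388)/(v(-57, 32) + p(t(-7, -8), 119)) = (44966 + 40388)/(-57/32 + 424*119) = 85354/(-57*1/32 + 50456) = 85354/(-57/32 + 50456) = 85354/(1614535/32) = 85354*(32/1614535) = 2731328/1614535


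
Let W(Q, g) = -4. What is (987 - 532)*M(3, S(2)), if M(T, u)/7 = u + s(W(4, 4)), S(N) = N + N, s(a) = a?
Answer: 0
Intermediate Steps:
S(N) = 2*N
M(T, u) = -28 + 7*u (M(T, u) = 7*(u - 4) = 7*(-4 + u) = -28 + 7*u)
(987 - 532)*M(3, S(2)) = (987 - 532)*(-28 + 7*(2*2)) = 455*(-28 + 7*4) = 455*(-28 + 28) = 455*0 = 0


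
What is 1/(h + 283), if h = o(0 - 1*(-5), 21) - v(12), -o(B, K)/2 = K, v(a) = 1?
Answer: 1/240 ≈ 0.0041667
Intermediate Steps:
o(B, K) = -2*K
h = -43 (h = -2*21 - 1*1 = -42 - 1 = -43)
1/(h + 283) = 1/(-43 + 283) = 1/240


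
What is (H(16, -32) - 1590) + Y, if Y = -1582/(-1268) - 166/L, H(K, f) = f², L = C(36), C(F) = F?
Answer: -1624394/2853 ≈ -569.36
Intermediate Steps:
L = 36
Y = -9596/2853 (Y = -1582/(-1268) - 166/36 = -1582*(-1/1268) - 166*1/36 = 791/634 - 83/18 = -9596/2853 ≈ -3.3635)
(H(16, -32) - 1590) + Y = ((-32)² - 1590) - 9596/2853 = (1024 - 1590) - 9596/2853 = -566 - 9596/2853 = -1624394/2853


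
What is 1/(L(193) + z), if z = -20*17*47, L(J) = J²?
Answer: 1/21269 ≈ 4.7017e-5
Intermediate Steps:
z = -15980 (z = -340*47 = -15980)
1/(L(193) + z) = 1/(193² - 15980) = 1/(37249 - 15980) = 1/21269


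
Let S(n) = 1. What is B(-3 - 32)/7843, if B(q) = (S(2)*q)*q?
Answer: 1225/7843 ≈ 0.15619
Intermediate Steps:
B(q) = q² (B(q) = (1*q)*q = q*q = q²)
B(-3 - 32)/7843 = (-3 - 32)²/7843 = (-35)²*(1/7843) = 1225*(1/7843) = 1225/7843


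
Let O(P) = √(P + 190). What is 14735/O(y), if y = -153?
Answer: 14735*√37/37 ≈ 2422.4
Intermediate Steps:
O(P) = √(190 + P)
14735/O(y) = 14735/(√(190 - 153)) = 14735/(√37) = 14735*(√37/37) = 14735*√37/37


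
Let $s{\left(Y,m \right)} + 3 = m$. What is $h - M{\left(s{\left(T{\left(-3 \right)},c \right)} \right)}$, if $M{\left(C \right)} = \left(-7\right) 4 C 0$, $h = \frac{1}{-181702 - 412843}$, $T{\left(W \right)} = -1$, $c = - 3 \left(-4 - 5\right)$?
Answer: $- \frac{1}{594545} \approx -1.682 \cdot 10^{-6}$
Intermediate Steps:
$c = 27$ ($c = \left(-3\right) \left(-9\right) = 27$)
$s{\left(Y,m \right)} = -3 + m$
$h = - \frac{1}{594545}$ ($h = \frac{1}{-594545} = - \frac{1}{594545} \approx -1.682 \cdot 10^{-6}$)
$M{\left(C \right)} = 0$ ($M{\left(C \right)} = \left(-28\right) 0 = 0$)
$h - M{\left(s{\left(T{\left(-3 \right)},c \right)} \right)} = - \frac{1}{594545} - 0 = - \frac{1}{594545} + 0 = - \frac{1}{594545}$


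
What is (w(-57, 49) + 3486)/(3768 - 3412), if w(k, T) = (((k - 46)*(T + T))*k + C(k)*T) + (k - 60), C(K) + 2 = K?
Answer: 143959/89 ≈ 1617.5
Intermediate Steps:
C(K) = -2 + K
w(k, T) = -60 + k + T*(-2 + k) + 2*T*k*(-46 + k) (w(k, T) = (((k - 46)*(T + T))*k + (-2 + k)*T) + (k - 60) = (((-46 + k)*(2*T))*k + T*(-2 + k)) + (-60 + k) = ((2*T*(-46 + k))*k + T*(-2 + k)) + (-60 + k) = (2*T*k*(-46 + k) + T*(-2 + k)) + (-60 + k) = (T*(-2 + k) + 2*T*k*(-46 + k)) + (-60 + k) = -60 + k + T*(-2 + k) + 2*T*k*(-46 + k))
(w(-57, 49) + 3486)/(3768 - 3412) = ((-60 - 57 - 2*49 - 91*49*(-57) + 2*49*(-57)²) + 3486)/(3768 - 3412) = ((-60 - 57 - 98 + 254163 + 2*49*3249) + 3486)/356 = ((-60 - 57 - 98 + 254163 + 318402) + 3486)*(1/356) = (572350 + 3486)*(1/356) = 575836*(1/356) = 143959/89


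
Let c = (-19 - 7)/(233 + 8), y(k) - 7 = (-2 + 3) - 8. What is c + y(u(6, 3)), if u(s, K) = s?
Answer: -26/241 ≈ -0.10788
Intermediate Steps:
y(k) = 0 (y(k) = 7 + ((-2 + 3) - 8) = 7 + (1 - 8) = 7 - 7 = 0)
c = -26/241 ≈ -0.10788
c + y(u(6, 3)) = -26/241 + 0 = -26/241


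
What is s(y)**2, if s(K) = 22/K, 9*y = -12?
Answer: 1089/4 ≈ 272.25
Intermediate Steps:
y = -4/3 (y = (1/9)*(-12) = -4/3 ≈ -1.3333)
s(y)**2 = (22/(-4/3))**2 = (22*(-3/4))**2 = (-33/2)**2 = 1089/4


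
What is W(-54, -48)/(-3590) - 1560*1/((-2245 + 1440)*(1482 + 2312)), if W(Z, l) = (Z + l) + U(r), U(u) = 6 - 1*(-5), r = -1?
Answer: 28352987/1096447030 ≈ 0.025859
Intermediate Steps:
U(u) = 11 (U(u) = 6 + 5 = 11)
W(Z, l) = 11 + Z + l (W(Z, l) = (Z + l) + 11 = 11 + Z + l)
W(-54, -48)/(-3590) - 1560*1/((-2245 + 1440)*(1482 + 2312)) = (11 - 54 - 48)/(-3590) - 1560*1/((-2245 + 1440)*(1482 + 2312)) = -91*(-1/3590) - 1560/(3794*(-805)) = 91/3590 - 1560/(-3054170) = 91/3590 - 1560*(-1/3054170) = 91/3590 + 156/305417 = 28352987/1096447030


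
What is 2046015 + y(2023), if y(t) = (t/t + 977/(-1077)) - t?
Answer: 2201379484/1077 ≈ 2.0440e+6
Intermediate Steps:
y(t) = 100/1077 - t (y(t) = (1 + 977*(-1/1077)) - t = (1 - 977/1077) - t = 100/1077 - t)
2046015 + y(2023) = 2046015 + (100/1077 - 1*2023) = 2046015 + (100/1077 - 2023) = 2046015 - 2178671/1077 = 2201379484/1077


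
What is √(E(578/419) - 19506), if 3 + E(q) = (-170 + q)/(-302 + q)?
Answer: I*√19344960323030/31490 ≈ 139.67*I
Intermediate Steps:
E(q) = -3 + (-170 + q)/(-302 + q)
√(E(578/419) - 19506) = √(2*(368 - 578/419)/(-302 + 578/419) - 19506) = √(2*(368 - 578/419)/(-302 + 578*(1/419)) - 19506) = √(2*(368 - 1*578/419)/(-302 + 578/419) - 19506) = √(2*(368 - 578/419)/(-125960/419) - 19506) = √(2*(-419/125960)*(153614/419) - 19506) = √(-76807/31490 - 19506) = √(-614320747/31490) = I*√19344960323030/31490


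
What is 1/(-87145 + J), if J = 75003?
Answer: -1/12142 ≈ -8.2359e-5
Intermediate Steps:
1/(-87145 + J) = 1/(-87145 + 75003) = 1/(-12142) = -1/12142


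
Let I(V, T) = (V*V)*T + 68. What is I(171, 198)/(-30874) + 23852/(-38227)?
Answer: -2582122745/13723493 ≈ -188.15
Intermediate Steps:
I(V, T) = 68 + T*V² (I(V, T) = V²*T + 68 = T*V² + 68 = 68 + T*V²)
I(171, 198)/(-30874) + 23852/(-38227) = (68 + 198*171²)/(-30874) + 23852/(-38227) = (68 + 198*29241)*(-1/30874) + 23852*(-1/38227) = (68 + 5789718)*(-1/30874) - 23852/38227 = 5789786*(-1/30874) - 23852/38227 = -2894893/15437 - 23852/38227 = -2582122745/13723493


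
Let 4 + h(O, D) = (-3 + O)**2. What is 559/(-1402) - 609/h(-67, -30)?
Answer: -598447/1144032 ≈ -0.52310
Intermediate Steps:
h(O, D) = -4 + (-3 + O)**2
559/(-1402) - 609/h(-67, -30) = 559/(-1402) - 609/(-4 + (-3 - 67)**2) = 559*(-1/1402) - 609/(-4 + (-70)**2) = -559/1402 - 609/(-4 + 4900) = -559/1402 - 609/4896 = -559/1402 - 609*1/4896 = -559/1402 - 203/1632 = -598447/1144032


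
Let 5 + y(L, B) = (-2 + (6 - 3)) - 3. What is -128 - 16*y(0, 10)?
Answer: -16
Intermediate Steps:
y(L, B) = -7 (y(L, B) = -5 + ((-2 + (6 - 3)) - 3) = -5 + ((-2 + 3) - 3) = -5 + (1 - 3) = -5 - 2 = -7)
-128 - 16*y(0, 10) = -128 - 16*(-7) = -128 + 112 = -16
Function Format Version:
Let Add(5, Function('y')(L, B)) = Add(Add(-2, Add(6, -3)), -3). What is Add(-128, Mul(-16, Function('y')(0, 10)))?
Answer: -16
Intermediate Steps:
Function('y')(L, B) = -7 (Function('y')(L, B) = Add(-5, Add(Add(-2, Add(6, -3)), -3)) = Add(-5, Add(Add(-2, 3), -3)) = Add(-5, Add(1, -3)) = Add(-5, -2) = -7)
Add(-128, Mul(-16, Function('y')(0, 10))) = Add(-128, Mul(-16, -7)) = Add(-128, 112) = -16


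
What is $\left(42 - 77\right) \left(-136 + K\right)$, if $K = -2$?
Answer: $4830$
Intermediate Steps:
$\left(42 - 77\right) \left(-136 + K\right) = \left(42 - 77\right) \left(-136 - 2\right) = \left(42 - 77\right) \left(-138\right) = \left(-35\right) \left(-138\right) = 4830$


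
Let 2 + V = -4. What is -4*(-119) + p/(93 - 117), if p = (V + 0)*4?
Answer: 477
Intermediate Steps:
V = -6 (V = -2 - 4 = -6)
p = -24 (p = (-6 + 0)*4 = -6*4 = -24)
-4*(-119) + p/(93 - 117) = -4*(-119) - 24/(93 - 117) = 476 - 24/(-24) = 476 - 1/24*(-24) = 476 + 1 = 477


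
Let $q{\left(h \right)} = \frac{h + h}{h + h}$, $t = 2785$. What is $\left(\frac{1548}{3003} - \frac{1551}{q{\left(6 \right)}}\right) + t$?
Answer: $\frac{1235750}{1001} \approx 1234.5$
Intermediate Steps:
$q{\left(h \right)} = 1$ ($q{\left(h \right)} = \frac{2 h}{2 h} = 2 h \frac{1}{2 h} = 1$)
$\left(\frac{1548}{3003} - \frac{1551}{q{\left(6 \right)}}\right) + t = \left(\frac{1548}{3003} - \frac{1551}{1}\right) + 2785 = \left(1548 \cdot \frac{1}{3003} - 1551\right) + 2785 = \left(\frac{516}{1001} - 1551\right) + 2785 = - \frac{1552035}{1001} + 2785 = \frac{1235750}{1001}$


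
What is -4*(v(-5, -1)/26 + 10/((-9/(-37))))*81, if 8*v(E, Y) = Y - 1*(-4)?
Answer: -692883/52 ≈ -13325.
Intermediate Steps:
v(E, Y) = ½ + Y/8 (v(E, Y) = (Y - 1*(-4))/8 = (Y + 4)/8 = (4 + Y)/8 = ½ + Y/8)
-4*(v(-5, -1)/26 + 10/((-9/(-37))))*81 = -4*((½ + (⅛)*(-1))/26 + 10/((-9/(-37))))*81 = -4*((½ - ⅛)*(1/26) + 10/((-9*(-1/37))))*81 = -4*((3/8)*(1/26) + 10/(9/37))*81 = -4*(3/208 + 10*(37/9))*81 = -4*(3/208 + 370/9)*81 = -4*76987/1872*81 = -76987/468*81 = -692883/52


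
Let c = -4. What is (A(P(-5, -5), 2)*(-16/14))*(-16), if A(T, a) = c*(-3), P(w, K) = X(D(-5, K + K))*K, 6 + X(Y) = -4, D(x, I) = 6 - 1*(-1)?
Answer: 1536/7 ≈ 219.43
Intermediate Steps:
D(x, I) = 7 (D(x, I) = 6 + 1 = 7)
X(Y) = -10 (X(Y) = -6 - 4 = -10)
P(w, K) = -10*K
A(T, a) = 12 (A(T, a) = -4*(-3) = 12)
(A(P(-5, -5), 2)*(-16/14))*(-16) = (12*(-16/14))*(-16) = (12*(-16*1/14))*(-16) = (12*(-8/7))*(-16) = -96/7*(-16) = 1536/7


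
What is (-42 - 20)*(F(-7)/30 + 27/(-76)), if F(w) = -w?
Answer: 4309/570 ≈ 7.5596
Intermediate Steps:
(-42 - 20)*(F(-7)/30 + 27/(-76)) = (-42 - 20)*(-1*(-7)/30 + 27/(-76)) = -62*(7*(1/30) + 27*(-1/76)) = -62*(7/30 - 27/76) = -62*(-139/1140) = 4309/570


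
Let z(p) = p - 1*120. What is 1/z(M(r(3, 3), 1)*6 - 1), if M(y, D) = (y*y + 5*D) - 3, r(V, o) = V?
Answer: -1/55 ≈ -0.018182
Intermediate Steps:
M(y, D) = -3 + y² + 5*D (M(y, D) = (y² + 5*D) - 3 = -3 + y² + 5*D)
z(p) = -120 + p (z(p) = p - 120 = -120 + p)
1/z(M(r(3, 3), 1)*6 - 1) = 1/(-120 + ((-3 + 3² + 5*1)*6 - 1)) = 1/(-120 + ((-3 + 9 + 5)*6 - 1)) = 1/(-120 + (11*6 - 1)) = 1/(-120 + (66 - 1)) = 1/(-120 + 65) = 1/(-55) = -1/55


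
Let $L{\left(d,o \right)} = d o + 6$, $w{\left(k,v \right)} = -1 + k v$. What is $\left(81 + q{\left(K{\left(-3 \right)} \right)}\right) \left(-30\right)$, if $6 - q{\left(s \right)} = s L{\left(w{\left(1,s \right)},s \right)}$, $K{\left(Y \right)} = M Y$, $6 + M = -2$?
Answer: $399150$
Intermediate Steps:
$M = -8$ ($M = -6 - 2 = -8$)
$L{\left(d,o \right)} = 6 + d o$
$K{\left(Y \right)} = - 8 Y$
$q{\left(s \right)} = 6 - s \left(6 + s \left(-1 + s\right)\right)$ ($q{\left(s \right)} = 6 - s \left(6 + \left(-1 + 1 s\right) s\right) = 6 - s \left(6 + \left(-1 + s\right) s\right) = 6 - s \left(6 + s \left(-1 + s\right)\right)$)
$\left(81 + q{\left(K{\left(-3 \right)} \right)}\right) \left(-30\right) = \left(81 + \left(6 - \left(-8\right) \left(-3\right) \left(6 + \left(-8\right) \left(-3\right) \left(-1 - -24\right)\right)\right)\right) \left(-30\right) = \left(81 + \left(6 - 24 \left(6 + 24 \left(-1 + 24\right)\right)\right)\right) \left(-30\right) = \left(81 + \left(6 - 24 \left(6 + 24 \cdot 23\right)\right)\right) \left(-30\right) = \left(81 + \left(6 - 24 \left(6 + 552\right)\right)\right) \left(-30\right) = \left(81 + \left(6 - 24 \cdot 558\right)\right) \left(-30\right) = \left(81 + \left(6 - 13392\right)\right) \left(-30\right) = \left(81 - 13386\right) \left(-30\right) = \left(-13305\right) \left(-30\right) = 399150$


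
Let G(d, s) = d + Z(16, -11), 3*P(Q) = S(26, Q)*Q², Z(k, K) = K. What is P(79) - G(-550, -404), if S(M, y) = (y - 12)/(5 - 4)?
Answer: 419830/3 ≈ 1.3994e+5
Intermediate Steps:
S(M, y) = -12 + y (S(M, y) = (-12 + y)/1 = (-12 + y)*1 = -12 + y)
P(Q) = Q²*(-12 + Q)/3 (P(Q) = ((-12 + Q)*Q²)/3 = (Q²*(-12 + Q))/3 = Q²*(-12 + Q)/3)
G(d, s) = -11 + d (G(d, s) = d - 11 = -11 + d)
P(79) - G(-550, -404) = (⅓)*79²*(-12 + 79) - (-11 - 550) = (⅓)*6241*67 - 1*(-561) = 418147/3 + 561 = 419830/3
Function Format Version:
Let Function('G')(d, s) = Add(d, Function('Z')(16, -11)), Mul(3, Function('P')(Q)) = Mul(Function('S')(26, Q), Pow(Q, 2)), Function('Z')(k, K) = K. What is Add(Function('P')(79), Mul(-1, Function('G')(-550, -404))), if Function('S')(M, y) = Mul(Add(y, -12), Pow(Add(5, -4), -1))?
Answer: Rational(419830, 3) ≈ 1.3994e+5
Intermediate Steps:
Function('S')(M, y) = Add(-12, y) (Function('S')(M, y) = Mul(Add(-12, y), Pow(1, -1)) = Mul(Add(-12, y), 1) = Add(-12, y))
Function('P')(Q) = Mul(Rational(1, 3), Pow(Q, 2), Add(-12, Q)) (Function('P')(Q) = Mul(Rational(1, 3), Mul(Add(-12, Q), Pow(Q, 2))) = Mul(Rational(1, 3), Mul(Pow(Q, 2), Add(-12, Q))) = Mul(Rational(1, 3), Pow(Q, 2), Add(-12, Q)))
Function('G')(d, s) = Add(-11, d) (Function('G')(d, s) = Add(d, -11) = Add(-11, d))
Add(Function('P')(79), Mul(-1, Function('G')(-550, -404))) = Add(Mul(Rational(1, 3), Pow(79, 2), Add(-12, 79)), Mul(-1, Add(-11, -550))) = Add(Mul(Rational(1, 3), 6241, 67), Mul(-1, -561)) = Add(Rational(418147, 3), 561) = Rational(419830, 3)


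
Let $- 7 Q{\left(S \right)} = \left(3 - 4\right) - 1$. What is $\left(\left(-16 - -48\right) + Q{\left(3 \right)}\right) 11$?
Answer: $\frac{2486}{7} \approx 355.14$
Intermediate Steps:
$Q{\left(S \right)} = \frac{2}{7}$ ($Q{\left(S \right)} = - \frac{\left(3 - 4\right) - 1}{7} = - \frac{-1 - 1}{7} = \left(- \frac{1}{7}\right) \left(-2\right) = \frac{2}{7}$)
$\left(\left(-16 - -48\right) + Q{\left(3 \right)}\right) 11 = \left(\left(-16 - -48\right) + \frac{2}{7}\right) 11 = \left(\left(-16 + 48\right) + \frac{2}{7}\right) 11 = \left(32 + \frac{2}{7}\right) 11 = \frac{226}{7} \cdot 11 = \frac{2486}{7}$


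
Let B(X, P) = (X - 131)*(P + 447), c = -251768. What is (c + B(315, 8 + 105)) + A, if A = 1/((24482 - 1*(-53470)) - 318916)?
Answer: -35838093793/240964 ≈ -1.4873e+5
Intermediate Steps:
B(X, P) = (-131 + X)*(447 + P)
A = -1/240964 (A = 1/((24482 + 53470) - 318916) = 1/(77952 - 318916) = 1/(-240964) = -1/240964 ≈ -4.1500e-6)
(c + B(315, 8 + 105)) + A = (-251768 + (-58557 - 131*(8 + 105) + 447*315 + (8 + 105)*315)) - 1/240964 = (-251768 + (-58557 - 131*113 + 140805 + 113*315)) - 1/240964 = (-251768 + (-58557 - 14803 + 140805 + 35595)) - 1/240964 = (-251768 + 103040) - 1/240964 = -148728 - 1/240964 = -35838093793/240964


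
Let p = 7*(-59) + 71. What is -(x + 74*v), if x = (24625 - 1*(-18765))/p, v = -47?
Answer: 616433/171 ≈ 3604.9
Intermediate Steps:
p = -342 (p = -413 + 71 = -342)
x = -21695/171 (x = (24625 - 1*(-18765))/(-342) = (24625 + 18765)*(-1/342) = 43390*(-1/342) = -21695/171 ≈ -126.87)
-(x + 74*v) = -(-21695/171 + 74*(-47)) = -(-21695/171 - 3478) = -1*(-616433/171) = 616433/171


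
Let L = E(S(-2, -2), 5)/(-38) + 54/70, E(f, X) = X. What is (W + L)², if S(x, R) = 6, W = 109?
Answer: 21263764041/1768900 ≈ 12021.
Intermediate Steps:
L = 851/1330 (L = 5/(-38) + 54/70 = 5*(-1/38) + 54*(1/70) = -5/38 + 27/35 = 851/1330 ≈ 0.63985)
(W + L)² = (109 + 851/1330)² = (145821/1330)² = 21263764041/1768900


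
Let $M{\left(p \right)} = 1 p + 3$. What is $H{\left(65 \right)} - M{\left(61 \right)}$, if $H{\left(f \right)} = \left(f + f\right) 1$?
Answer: $66$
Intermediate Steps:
$H{\left(f \right)} = 2 f$ ($H{\left(f \right)} = 2 f 1 = 2 f$)
$M{\left(p \right)} = 3 + p$ ($M{\left(p \right)} = p + 3 = 3 + p$)
$H{\left(65 \right)} - M{\left(61 \right)} = 2 \cdot 65 - \left(3 + 61\right) = 130 - 64 = 66$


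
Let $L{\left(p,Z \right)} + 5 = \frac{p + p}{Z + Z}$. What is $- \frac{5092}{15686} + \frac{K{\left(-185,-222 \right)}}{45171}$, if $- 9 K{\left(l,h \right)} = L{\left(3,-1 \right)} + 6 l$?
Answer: $- \frac{1026279820}{3188485377} \approx -0.32187$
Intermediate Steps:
$L{\left(p,Z \right)} = -5 + \frac{p}{Z}$ ($L{\left(p,Z \right)} = -5 + \frac{p + p}{Z + Z} = -5 + \frac{2 p}{2 Z} = -5 + 2 p \frac{1}{2 Z} = -5 + \frac{p}{Z}$)
$K{\left(l,h \right)} = \frac{8}{9} - \frac{2 l}{3}$ ($K{\left(l,h \right)} = - \frac{\left(-5 + \frac{3}{-1}\right) + 6 l}{9} = - \frac{\left(-5 + 3 \left(-1\right)\right) + 6 l}{9} = - \frac{\left(-5 - 3\right) + 6 l}{9} = - \frac{-8 + 6 l}{9} = \frac{8}{9} - \frac{2 l}{3}$)
$- \frac{5092}{15686} + \frac{K{\left(-185,-222 \right)}}{45171} = - \frac{5092}{15686} + \frac{\frac{8}{9} - - \frac{370}{3}}{45171} = \left(-5092\right) \frac{1}{15686} + \left(\frac{8}{9} + \frac{370}{3}\right) \frac{1}{45171} = - \frac{2546}{7843} + \frac{1118}{9} \cdot \frac{1}{45171} = - \frac{2546}{7843} + \frac{1118}{406539} = - \frac{1026279820}{3188485377}$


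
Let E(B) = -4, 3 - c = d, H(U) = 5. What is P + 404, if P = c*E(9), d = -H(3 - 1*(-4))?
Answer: 372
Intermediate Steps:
d = -5 (d = -1*5 = -5)
c = 8 (c = 3 - 1*(-5) = 3 + 5 = 8)
P = -32 (P = 8*(-4) = -32)
P + 404 = -32 + 404 = 372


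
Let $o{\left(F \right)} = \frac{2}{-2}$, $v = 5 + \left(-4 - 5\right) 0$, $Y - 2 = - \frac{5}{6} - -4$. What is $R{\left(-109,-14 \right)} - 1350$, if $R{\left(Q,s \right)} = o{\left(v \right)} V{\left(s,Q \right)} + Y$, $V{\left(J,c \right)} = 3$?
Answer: $- \frac{8087}{6} \approx -1347.8$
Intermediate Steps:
$Y = \frac{31}{6}$ ($Y = 2 - \left(-4 + \frac{5}{6}\right) = 2 + \left(\left(-5\right) \frac{1}{6} + 4\right) = 2 + \left(- \frac{5}{6} + 4\right) = 2 + \frac{19}{6} = \frac{31}{6} \approx 5.1667$)
$v = 5$ ($v = 5 - 0 = 5 + 0 = 5$)
$o{\left(F \right)} = -1$ ($o{\left(F \right)} = 2 \left(- \frac{1}{2}\right) = -1$)
$R{\left(Q,s \right)} = \frac{13}{6}$ ($R{\left(Q,s \right)} = \left(-1\right) 3 + \frac{31}{6} = -3 + \frac{31}{6} = \frac{13}{6}$)
$R{\left(-109,-14 \right)} - 1350 = \frac{13}{6} - 1350 = - \frac{8087}{6}$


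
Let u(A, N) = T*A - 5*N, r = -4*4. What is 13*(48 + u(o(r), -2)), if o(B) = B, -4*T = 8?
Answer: 1170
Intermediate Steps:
T = -2 (T = -¼*8 = -2)
r = -16
u(A, N) = -5*N - 2*A (u(A, N) = -2*A - 5*N = -5*N - 2*A)
13*(48 + u(o(r), -2)) = 13*(48 + (-5*(-2) - 2*(-16))) = 13*(48 + (10 + 32)) = 13*(48 + 42) = 13*90 = 1170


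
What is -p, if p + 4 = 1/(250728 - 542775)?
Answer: 1168189/292047 ≈ 4.0000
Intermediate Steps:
p = -1168189/292047 (p = -4 + 1/(250728 - 542775) = -4 + 1/(-292047) = -4 - 1/292047 = -1168189/292047 ≈ -4.0000)
-p = -1*(-1168189/292047) = 1168189/292047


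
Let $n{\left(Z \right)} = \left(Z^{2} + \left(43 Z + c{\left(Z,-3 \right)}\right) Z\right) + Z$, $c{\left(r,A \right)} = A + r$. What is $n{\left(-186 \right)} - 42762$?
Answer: $1514430$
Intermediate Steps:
$n{\left(Z \right)} = Z + Z^{2} + Z \left(-3 + 44 Z\right)$ ($n{\left(Z \right)} = \left(Z^{2} + \left(43 Z + \left(-3 + Z\right)\right) Z\right) + Z = \left(Z^{2} + \left(-3 + 44 Z\right) Z\right) + Z = \left(Z^{2} + Z \left(-3 + 44 Z\right)\right) + Z = Z + Z^{2} + Z \left(-3 + 44 Z\right)$)
$n{\left(-186 \right)} - 42762 = - 186 \left(-2 + 45 \left(-186\right)\right) - 42762 = - 186 \left(-2 - 8370\right) - 42762 = \left(-186\right) \left(-8372\right) - 42762 = 1557192 - 42762 = 1514430$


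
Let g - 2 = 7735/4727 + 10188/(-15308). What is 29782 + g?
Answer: 538816942712/18090229 ≈ 29785.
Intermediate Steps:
g = 53742634/18090229 (g = 2 + (7735/4727 + 10188/(-15308)) = 2 + (7735*(1/4727) + 10188*(-1/15308)) = 2 + (7735/4727 - 2547/3827) = 2 + 17562176/18090229 = 53742634/18090229 ≈ 2.9708)
29782 + g = 29782 + 53742634/18090229 = 538816942712/18090229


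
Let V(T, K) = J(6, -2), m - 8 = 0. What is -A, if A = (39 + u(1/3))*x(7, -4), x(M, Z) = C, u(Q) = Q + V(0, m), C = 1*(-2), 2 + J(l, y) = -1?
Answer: 218/3 ≈ 72.667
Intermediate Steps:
m = 8 (m = 8 + 0 = 8)
J(l, y) = -3 (J(l, y) = -2 - 1 = -3)
V(T, K) = -3
C = -2
u(Q) = -3 + Q (u(Q) = Q - 3 = -3 + Q)
x(M, Z) = -2
A = -218/3 (A = (39 + (-3 + 1/3))*(-2) = (39 - 8/3)*(-2) = (109/3)*(-2) = -218/3 ≈ -72.667)
-A = -1*(-218/3) = 218/3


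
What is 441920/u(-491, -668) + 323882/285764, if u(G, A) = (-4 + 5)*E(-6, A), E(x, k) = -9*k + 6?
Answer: 32058487189/429931938 ≈ 74.566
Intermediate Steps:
E(x, k) = 6 - 9*k
u(G, A) = 6 - 9*A (u(G, A) = (-4 + 5)*(6 - 9*A) = 1*(6 - 9*A) = 6 - 9*A)
441920/u(-491, -668) + 323882/285764 = 441920/(6 - 9*(-668)) + 323882/285764 = 441920/(6 + 6012) + 323882*(1/285764) = 441920/6018 + 161941/142882 = 441920*(1/6018) + 161941/142882 = 220960/3009 + 161941/142882 = 32058487189/429931938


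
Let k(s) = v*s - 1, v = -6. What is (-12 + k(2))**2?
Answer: 625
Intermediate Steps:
k(s) = -1 - 6*s (k(s) = -6*s - 1 = -1 - 6*s)
(-12 + k(2))**2 = (-12 + (-1 - 6*2))**2 = (-12 + (-1 - 12))**2 = (-12 - 13)**2 = (-25)**2 = 625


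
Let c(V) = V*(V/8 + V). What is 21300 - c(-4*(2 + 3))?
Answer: 20850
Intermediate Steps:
c(V) = 9*V**2/8 (c(V) = V*(V*(1/8) + V) = V*(V/8 + V) = V*(9*V/8) = 9*V**2/8)
21300 - c(-4*(2 + 3)) = 21300 - 9*(-4*(2 + 3))**2/8 = 21300 - 9*(-4*5)**2/8 = 21300 - 9*(-20)**2/8 = 21300 - 9*400/8 = 21300 - 1*450 = 21300 - 450 = 20850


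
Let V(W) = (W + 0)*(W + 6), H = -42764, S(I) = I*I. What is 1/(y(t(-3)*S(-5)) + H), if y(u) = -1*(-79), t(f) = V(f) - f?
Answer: -1/42685 ≈ -2.3427e-5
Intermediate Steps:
S(I) = I**2
V(W) = W*(6 + W)
t(f) = -f + f*(6 + f) (t(f) = f*(6 + f) - f = -f + f*(6 + f))
y(u) = 79
1/(y(t(-3)*S(-5)) + H) = 1/(79 - 42764) = 1/(-42685) = -1/42685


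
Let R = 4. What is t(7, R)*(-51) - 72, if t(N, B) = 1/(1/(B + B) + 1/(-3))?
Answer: 864/5 ≈ 172.80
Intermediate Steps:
t(N, B) = 1/(-1/3 + 1/(2*B)) (t(N, B) = 1/(1/(2*B) - 1/3) = 1/(-1/3 + 1/(2*B)))
t(7, R)*(-51) - 72 = -6*4/(-3 + 2*4)*(-51) - 72 = -6*4/(-3 + 8)*(-51) - 72 = -6*4/5*(-51) - 72 = -6*4*1/5*(-51) - 72 = -24/5*(-51) - 72 = 1224/5 - 72 = 864/5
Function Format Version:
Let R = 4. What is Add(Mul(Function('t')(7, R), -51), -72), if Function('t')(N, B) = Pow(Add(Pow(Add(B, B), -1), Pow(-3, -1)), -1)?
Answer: Rational(864, 5) ≈ 172.80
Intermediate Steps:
Function('t')(N, B) = Pow(Add(Rational(-1, 3), Mul(Rational(1, 2), Pow(B, -1))), -1) (Function('t')(N, B) = Pow(Add(Pow(Mul(2, B), -1), Rational(-1, 3)), -1) = Pow(Add(Mul(Rational(1, 2), Pow(B, -1)), Rational(-1, 3)), -1) = Pow(Add(Rational(-1, 3), Mul(Rational(1, 2), Pow(B, -1))), -1))
Add(Mul(Function('t')(7, R), -51), -72) = Add(Mul(Mul(-6, 4, Pow(Add(-3, Mul(2, 4)), -1)), -51), -72) = Add(Mul(Mul(-6, 4, Pow(Add(-3, 8), -1)), -51), -72) = Add(Mul(Mul(-6, 4, Pow(5, -1)), -51), -72) = Add(Mul(Mul(-6, 4, Rational(1, 5)), -51), -72) = Add(Mul(Rational(-24, 5), -51), -72) = Add(Rational(1224, 5), -72) = Rational(864, 5)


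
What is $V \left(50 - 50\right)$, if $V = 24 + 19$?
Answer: $0$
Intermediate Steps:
$V = 43$
$V \left(50 - 50\right) = 43 \left(50 - 50\right) = 43 \cdot 0 = 0$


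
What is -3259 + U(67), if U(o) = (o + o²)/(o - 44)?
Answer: -70401/23 ≈ -3060.9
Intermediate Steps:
U(o) = (o + o²)/(-44 + o)
-3259 + U(67) = -3259 + 67*(1 + 67)/(-44 + 67) = -3259 + 67*68/23 = -3259 + 67*(1/23)*68 = -3259 + 4556/23 = -70401/23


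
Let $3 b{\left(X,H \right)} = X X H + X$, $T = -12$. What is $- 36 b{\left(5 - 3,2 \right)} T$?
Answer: $1440$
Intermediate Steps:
$b{\left(X,H \right)} = \frac{X}{3} + \frac{H X^{2}}{3}$ ($b{\left(X,H \right)} = \frac{X X H + X}{3} = \frac{X^{2} H + X}{3} = \frac{H X^{2} + X}{3} = \frac{X + H X^{2}}{3} = \frac{X}{3} + \frac{H X^{2}}{3}$)
$- 36 b{\left(5 - 3,2 \right)} T = - 36 \frac{\left(5 - 3\right) \left(1 + 2 \left(5 - 3\right)\right)}{3} \left(-12\right) = - 36 \cdot \frac{1}{3} \cdot 2 \left(1 + 2 \cdot 2\right) \left(-12\right) = - 36 \cdot \frac{1}{3} \cdot 2 \left(1 + 4\right) \left(-12\right) = - 36 \cdot \frac{1}{3} \cdot 2 \cdot 5 \left(-12\right) = \left(-36\right) \frac{10}{3} \left(-12\right) = \left(-120\right) \left(-12\right) = 1440$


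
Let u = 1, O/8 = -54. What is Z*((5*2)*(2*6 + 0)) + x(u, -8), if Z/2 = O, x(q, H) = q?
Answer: -103679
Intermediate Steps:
O = -432 (O = 8*(-54) = -432)
Z = -864 (Z = 2*(-432) = -864)
Z*((5*2)*(2*6 + 0)) + x(u, -8) = -864*5*2*(2*6 + 0) + 1 = -8640*(12 + 0) + 1 = -8640*12 + 1 = -864*120 + 1 = -103680 + 1 = -103679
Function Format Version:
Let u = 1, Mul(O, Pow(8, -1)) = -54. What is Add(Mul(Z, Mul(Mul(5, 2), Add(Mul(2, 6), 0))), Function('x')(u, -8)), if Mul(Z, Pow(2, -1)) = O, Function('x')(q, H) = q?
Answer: -103679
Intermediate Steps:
O = -432 (O = Mul(8, -54) = -432)
Z = -864 (Z = Mul(2, -432) = -864)
Add(Mul(Z, Mul(Mul(5, 2), Add(Mul(2, 6), 0))), Function('x')(u, -8)) = Add(Mul(-864, Mul(Mul(5, 2), Add(Mul(2, 6), 0))), 1) = Add(Mul(-864, Mul(10, Add(12, 0))), 1) = Add(Mul(-864, Mul(10, 12)), 1) = Add(Mul(-864, 120), 1) = Add(-103680, 1) = -103679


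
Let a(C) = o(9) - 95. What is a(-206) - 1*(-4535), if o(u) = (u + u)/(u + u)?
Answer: 4441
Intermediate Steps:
o(u) = 1 (o(u) = (2*u)/((2*u)) = (2*u)*(1/(2*u)) = 1)
a(C) = -94 (a(C) = 1 - 95 = -94)
a(-206) - 1*(-4535) = -94 - 1*(-4535) = -94 + 4535 = 4441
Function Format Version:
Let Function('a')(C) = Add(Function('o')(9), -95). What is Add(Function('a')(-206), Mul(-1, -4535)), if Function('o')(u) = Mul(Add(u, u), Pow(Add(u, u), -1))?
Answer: 4441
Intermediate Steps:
Function('o')(u) = 1 (Function('o')(u) = Mul(Mul(2, u), Pow(Mul(2, u), -1)) = Mul(Mul(2, u), Mul(Rational(1, 2), Pow(u, -1))) = 1)
Function('a')(C) = -94 (Function('a')(C) = Add(1, -95) = -94)
Add(Function('a')(-206), Mul(-1, -4535)) = Add(-94, Mul(-1, -4535)) = Add(-94, 4535) = 4441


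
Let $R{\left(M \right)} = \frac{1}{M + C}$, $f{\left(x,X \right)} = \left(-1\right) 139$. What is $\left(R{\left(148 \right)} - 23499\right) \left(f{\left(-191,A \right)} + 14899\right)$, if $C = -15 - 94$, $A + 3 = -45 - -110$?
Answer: $- \frac{4508983200}{13} \approx -3.4684 \cdot 10^{8}$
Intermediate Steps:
$A = 62$ ($A = -3 - -65 = -3 + \left(-45 + 110\right) = -3 + 65 = 62$)
$f{\left(x,X \right)} = -139$
$C = -109$
$R{\left(M \right)} = \frac{1}{-109 + M}$ ($R{\left(M \right)} = \frac{1}{M - 109} = \frac{1}{-109 + M}$)
$\left(R{\left(148 \right)} - 23499\right) \left(f{\left(-191,A \right)} + 14899\right) = \left(\frac{1}{-109 + 148} - 23499\right) \left(-139 + 14899\right) = \left(\frac{1}{39} - 23499\right) 14760 = \left(- \frac{916460}{39}\right) 14760 = - \frac{4508983200}{13}$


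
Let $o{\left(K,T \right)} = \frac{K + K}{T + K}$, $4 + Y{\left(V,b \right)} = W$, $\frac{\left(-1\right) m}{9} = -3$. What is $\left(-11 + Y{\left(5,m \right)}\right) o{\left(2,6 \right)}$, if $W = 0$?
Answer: $- \frac{15}{2} \approx -7.5$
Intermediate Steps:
$m = 27$ ($m = \left(-9\right) \left(-3\right) = 27$)
$Y{\left(V,b \right)} = -4$ ($Y{\left(V,b \right)} = -4 + 0 = -4$)
$o{\left(K,T \right)} = \frac{2 K}{K + T}$
$\left(-11 + Y{\left(5,m \right)}\right) o{\left(2,6 \right)} = \left(-11 - 4\right) 2 \cdot 2 \frac{1}{2 + 6} = - 15 \cdot 2 \cdot 2 \cdot \frac{1}{8} = \left(-15\right) \frac{1}{2} = - \frac{15}{2}$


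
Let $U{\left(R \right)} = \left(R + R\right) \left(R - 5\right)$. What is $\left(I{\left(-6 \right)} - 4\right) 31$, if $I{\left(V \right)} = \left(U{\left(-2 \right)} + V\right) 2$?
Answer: $1240$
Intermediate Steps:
$U{\left(R \right)} = 2 R \left(-5 + R\right)$
$I{\left(V \right)} = 56 + 2 V$ ($I{\left(V \right)} = \left(2 \left(-2\right) \left(-5 - 2\right) + V\right) 2 = \left(2 \left(-2\right) \left(-7\right) + V\right) 2 = \left(28 + V\right) 2 = 56 + 2 V$)
$\left(I{\left(-6 \right)} - 4\right) 31 = \left(\left(56 + 2 \left(-6\right)\right) - 4\right) 31 = \left(\left(56 - 12\right) - 4\right) 31 = \left(44 - 4\right) 31 = 40 \cdot 31 = 1240$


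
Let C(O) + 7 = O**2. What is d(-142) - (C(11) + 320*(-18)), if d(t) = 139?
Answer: 5785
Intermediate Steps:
C(O) = -7 + O**2
d(-142) - (C(11) + 320*(-18)) = 139 - ((-7 + 11**2) + 320*(-18)) = 139 - ((-7 + 121) - 5760) = 139 - (114 - 5760) = 139 - 1*(-5646) = 139 + 5646 = 5785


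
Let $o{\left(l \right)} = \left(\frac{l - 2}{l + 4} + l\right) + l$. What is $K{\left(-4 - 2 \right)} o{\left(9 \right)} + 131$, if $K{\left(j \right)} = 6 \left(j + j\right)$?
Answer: $- \frac{15649}{13} \approx -1203.8$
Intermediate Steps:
$K{\left(j \right)} = 12 j$ ($K{\left(j \right)} = 6 \cdot 2 j = 12 j$)
$o{\left(l \right)} = 2 l + \frac{-2 + l}{4 + l}$ ($o{\left(l \right)} = \left(\frac{-2 + l}{4 + l} + l\right) + l = \left(l + \frac{-2 + l}{4 + l}\right) + l = 2 l + \frac{-2 + l}{4 + l}$)
$K{\left(-4 - 2 \right)} o{\left(9 \right)} + 131 = 12 \left(-4 - 2\right) \frac{-2 + 2 \cdot 9^{2} + 9 \cdot 9}{4 + 9} + 131 = 12 \left(-6\right) \frac{-2 + 2 \cdot 81 + 81}{13} + 131 = - 72 \frac{-2 + 162 + 81}{13} + 131 = - 72 \cdot \frac{1}{13} \cdot 241 + 131 = \left(-72\right) \frac{241}{13} + 131 = - \frac{17352}{13} + 131 = - \frac{15649}{13}$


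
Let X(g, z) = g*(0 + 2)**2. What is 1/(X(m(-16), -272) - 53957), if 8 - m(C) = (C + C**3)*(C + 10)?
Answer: -1/152613 ≈ -6.5525e-6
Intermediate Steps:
m(C) = 8 - (10 + C)*(C + C**3) (m(C) = 8 - (C + C**3)*(C + 10) = 8 - (C + C**3)*(10 + C) = 8 - (10 + C)*(C + C**3))
X(g, z) = 4*g (X(g, z) = g*2**2 = g*4 = 4*g)
1/(X(m(-16), -272) - 53957) = 1/(4*(8 - 1*(-16)**2 - 1*(-16)**4 - 10*(-16) - 10*(-16)**3) - 53957) = 1/(4*(8 - 1*256 - 1*65536 + 160 - 10*(-4096)) - 53957) = 1/(4*(8 - 256 - 65536 + 160 + 40960) - 53957) = 1/(4*(-24664) - 53957) = 1/(-98656 - 53957) = 1/(-152613) = -1/152613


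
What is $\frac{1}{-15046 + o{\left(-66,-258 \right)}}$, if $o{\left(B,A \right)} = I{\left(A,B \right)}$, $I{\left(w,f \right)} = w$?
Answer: $- \frac{1}{15304} \approx -6.5342 \cdot 10^{-5}$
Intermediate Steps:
$o{\left(B,A \right)} = A$
$\frac{1}{-15046 + o{\left(-66,-258 \right)}} = \frac{1}{-15046 - 258} = \frac{1}{-15304} = - \frac{1}{15304}$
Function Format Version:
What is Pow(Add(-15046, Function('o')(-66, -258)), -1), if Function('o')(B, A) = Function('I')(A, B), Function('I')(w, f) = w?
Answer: Rational(-1, 15304) ≈ -6.5342e-5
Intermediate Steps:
Function('o')(B, A) = A
Pow(Add(-15046, Function('o')(-66, -258)), -1) = Pow(Add(-15046, -258), -1) = Pow(-15304, -1) = Rational(-1, 15304)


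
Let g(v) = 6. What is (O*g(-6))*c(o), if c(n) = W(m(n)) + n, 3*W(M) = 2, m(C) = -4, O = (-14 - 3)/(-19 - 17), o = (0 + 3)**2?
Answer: 493/18 ≈ 27.389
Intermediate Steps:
o = 9 (o = 3**2 = 9)
O = 17/36 (O = -17/(-36) = -17*(-1/36) = 17/36 ≈ 0.47222)
W(M) = 2/3 (W(M) = (1/3)*2 = 2/3)
c(n) = 2/3 + n
(O*g(-6))*c(o) = ((17/36)*6)*(2/3 + 9) = (17/6)*(29/3) = 493/18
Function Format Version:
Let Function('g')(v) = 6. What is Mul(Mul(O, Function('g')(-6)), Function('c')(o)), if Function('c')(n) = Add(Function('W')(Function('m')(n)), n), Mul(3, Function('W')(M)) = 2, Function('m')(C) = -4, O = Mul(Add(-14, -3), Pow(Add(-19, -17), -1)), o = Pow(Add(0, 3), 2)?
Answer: Rational(493, 18) ≈ 27.389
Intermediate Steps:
o = 9 (o = Pow(3, 2) = 9)
O = Rational(17, 36) (O = Mul(-17, Pow(-36, -1)) = Mul(-17, Rational(-1, 36)) = Rational(17, 36) ≈ 0.47222)
Function('W')(M) = Rational(2, 3) (Function('W')(M) = Mul(Rational(1, 3), 2) = Rational(2, 3))
Function('c')(n) = Add(Rational(2, 3), n)
Mul(Mul(O, Function('g')(-6)), Function('c')(o)) = Mul(Mul(Rational(17, 36), 6), Add(Rational(2, 3), 9)) = Mul(Rational(17, 6), Rational(29, 3)) = Rational(493, 18)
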